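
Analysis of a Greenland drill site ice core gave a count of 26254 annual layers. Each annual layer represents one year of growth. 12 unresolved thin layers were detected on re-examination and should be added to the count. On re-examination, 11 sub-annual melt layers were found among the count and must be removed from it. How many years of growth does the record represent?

26255 yr

Correcting the raw count gives 26254 − 11 + 12 = 26255 true annual layers.
At one annual layer per year, that is 26255 years.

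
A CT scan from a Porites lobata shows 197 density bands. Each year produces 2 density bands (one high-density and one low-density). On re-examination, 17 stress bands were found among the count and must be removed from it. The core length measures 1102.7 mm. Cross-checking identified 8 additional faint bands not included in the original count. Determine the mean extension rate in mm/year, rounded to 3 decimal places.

11.731 mm/year

True density band count = 197 − 17 + 8 = 188.
With 2 density bands per year, 188 / 2 = 94 years.
Extension rate ≈ 1102.7 / 94 = 11.731 mm/year.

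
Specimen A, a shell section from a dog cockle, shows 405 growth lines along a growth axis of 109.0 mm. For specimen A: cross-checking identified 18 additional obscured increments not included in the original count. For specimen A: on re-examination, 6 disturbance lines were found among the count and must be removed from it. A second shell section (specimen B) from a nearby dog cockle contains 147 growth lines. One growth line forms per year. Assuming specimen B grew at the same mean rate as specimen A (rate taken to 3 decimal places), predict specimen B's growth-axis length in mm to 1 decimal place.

38.4 mm

Specimen A: adjusted count: 405 − 6 + 18 = 417 growth lines.
A: Extension rate ≈ 109.0 / 417 = 0.261 mm/year.
B's length ≈ 0.261 × 147 = 38.4 mm.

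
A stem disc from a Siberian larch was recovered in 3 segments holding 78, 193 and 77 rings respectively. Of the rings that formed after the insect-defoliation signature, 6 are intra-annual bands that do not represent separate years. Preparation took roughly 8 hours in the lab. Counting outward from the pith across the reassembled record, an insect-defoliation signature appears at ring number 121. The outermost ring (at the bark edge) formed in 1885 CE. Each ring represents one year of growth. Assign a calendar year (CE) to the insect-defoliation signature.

Total rings = 78 + 193 + 77 = 348.
Between ring 121 and the bark edge there are 348 − 121 = 227 rings.
227 − 6 false = 221 true rings after the insect-defoliation signature.
1885 − 221 = 1664 CE.

1664 CE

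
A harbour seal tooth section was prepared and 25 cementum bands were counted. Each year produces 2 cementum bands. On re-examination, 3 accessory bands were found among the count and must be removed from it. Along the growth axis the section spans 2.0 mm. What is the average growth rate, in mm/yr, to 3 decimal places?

After corrections the count is 25 − 3 = 22 cementum bands.
Dividing by 2 cementum bands per year: 22 / 2 = 11 years.
Extension rate ≈ 2.0 / 11 = 0.182 mm/yr.

0.182 mm/yr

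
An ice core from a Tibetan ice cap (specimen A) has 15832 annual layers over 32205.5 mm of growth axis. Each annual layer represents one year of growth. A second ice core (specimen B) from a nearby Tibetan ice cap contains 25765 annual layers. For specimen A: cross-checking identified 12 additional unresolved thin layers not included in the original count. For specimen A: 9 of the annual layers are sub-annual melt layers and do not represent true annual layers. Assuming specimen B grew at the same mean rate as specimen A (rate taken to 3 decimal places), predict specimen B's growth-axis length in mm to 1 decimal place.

52406.0 mm

Specimen A: adjusted count: 15832 − 9 + 12 = 15835 annual layers.
A: Extension rate ≈ 32205.5 / 15835 = 2.034 mm/year.
Length of B = 2.034 × 25765 = 52406.0 mm.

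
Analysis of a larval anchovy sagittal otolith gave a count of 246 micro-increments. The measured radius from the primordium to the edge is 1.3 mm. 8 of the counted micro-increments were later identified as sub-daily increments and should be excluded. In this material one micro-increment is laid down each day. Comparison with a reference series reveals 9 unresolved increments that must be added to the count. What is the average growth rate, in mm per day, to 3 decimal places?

0.005 mm per day

Correcting the raw count gives 246 − 8 + 9 = 247 true micro-increments.
1.3 mm over 247 days gives 1.3 / 247 ≈ 0.005 mm per day.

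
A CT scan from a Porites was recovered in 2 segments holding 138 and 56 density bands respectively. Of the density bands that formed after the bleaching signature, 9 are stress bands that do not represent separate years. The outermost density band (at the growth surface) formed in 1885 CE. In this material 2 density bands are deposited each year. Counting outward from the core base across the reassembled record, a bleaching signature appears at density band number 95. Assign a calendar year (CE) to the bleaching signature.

1840 CE

Total density bands = 138 + 56 = 194.
194 − 95 = 99 density bands lie beyond the bleaching signature toward the growth surface.
Removing the 9 false density bands leaves 99 − 9 = 90 true density bands beyond the bleaching signature.
Dividing by 2 density bands per year: 90 / 2 = 45 years.
Counting back 45 years from 1885 CE places the bleaching signature in 1885 − 45 = 1840 CE.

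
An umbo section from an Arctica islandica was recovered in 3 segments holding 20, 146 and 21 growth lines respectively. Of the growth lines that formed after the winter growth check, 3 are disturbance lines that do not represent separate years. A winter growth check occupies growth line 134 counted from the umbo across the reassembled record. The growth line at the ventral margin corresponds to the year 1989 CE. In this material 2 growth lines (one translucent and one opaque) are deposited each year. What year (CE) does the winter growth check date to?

1964 CE

Total growth lines = 20 + 146 + 21 = 187.
The winter growth check sits at growth line 134 from the umbo, so 187 − 134 = 53 growth lines formed after it.
Removing the 3 false growth lines leaves 53 − 3 = 50 true growth lines beyond the winter growth check.
Dividing by 2 growth lines per year: 50 / 2 = 25 years.
1989 − 25 = 1964 CE.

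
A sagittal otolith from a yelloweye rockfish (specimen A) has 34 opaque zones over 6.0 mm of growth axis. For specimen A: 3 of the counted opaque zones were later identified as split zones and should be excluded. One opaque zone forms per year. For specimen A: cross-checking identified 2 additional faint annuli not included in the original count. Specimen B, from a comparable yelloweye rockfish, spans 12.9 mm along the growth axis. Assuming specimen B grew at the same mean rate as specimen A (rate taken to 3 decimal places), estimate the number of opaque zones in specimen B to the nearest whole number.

71 opaque zones

Specimen A: after corrections the count is 34 − 3 + 2 = 33 opaque zones.
A: 6.0 mm over 33 years gives 6.0 / 33 ≈ 0.182 mm per year.
For B, 12.9 / 0.182 = 70.88 years ≈ 71 opaque zones.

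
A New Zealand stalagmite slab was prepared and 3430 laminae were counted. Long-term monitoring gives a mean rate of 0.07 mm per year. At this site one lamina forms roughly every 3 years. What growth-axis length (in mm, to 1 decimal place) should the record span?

720.3 mm

Multiplying by 3 years per lamina: 3430 × 3 = 10290 years.
Length ≈ 0.07 × 10290 = 720.3 mm.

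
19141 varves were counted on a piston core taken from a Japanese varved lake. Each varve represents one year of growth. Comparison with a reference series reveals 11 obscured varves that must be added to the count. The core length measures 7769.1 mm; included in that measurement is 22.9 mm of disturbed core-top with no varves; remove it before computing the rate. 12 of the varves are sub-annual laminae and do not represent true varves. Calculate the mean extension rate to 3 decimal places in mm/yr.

0.405 mm/yr

True varve count = 19141 − 12 + 11 = 19140.
Net length = 7769.1 − 22.9 = 7746.2 mm.
Extension rate ≈ 7746.2 / 19140 = 0.405 mm/yr.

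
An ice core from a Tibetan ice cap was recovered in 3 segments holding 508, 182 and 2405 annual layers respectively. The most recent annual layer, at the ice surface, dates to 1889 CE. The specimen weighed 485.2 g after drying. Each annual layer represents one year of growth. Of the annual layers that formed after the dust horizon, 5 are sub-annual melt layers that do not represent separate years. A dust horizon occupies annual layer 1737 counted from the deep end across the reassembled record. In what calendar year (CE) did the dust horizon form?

Total annual layers = 508 + 182 + 2405 = 3095.
3095 − 1737 = 1358 annual layers lie beyond the dust horizon toward the ice surface.
Excluding 5 false annual layers: 1358 − 5 = 1353.
The annual layer at the ice surface is 1889 CE, so the dust horizon dates to 1889 − 1353 = 536 CE.

536 CE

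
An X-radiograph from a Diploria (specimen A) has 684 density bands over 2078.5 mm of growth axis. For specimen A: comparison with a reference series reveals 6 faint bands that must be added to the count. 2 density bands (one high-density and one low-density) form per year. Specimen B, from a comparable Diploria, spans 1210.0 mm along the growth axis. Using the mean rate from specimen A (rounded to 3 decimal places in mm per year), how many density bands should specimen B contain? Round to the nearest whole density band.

Specimen A: after corrections the count is 684 + 6 = 690 density bands.
Specimen A: with 2 density bands per year, 690 / 2 = 345 years.
A: Extension rate ≈ 2078.5 / 345 = 6.025 mm/year.
B spans 1210.0 / 6.025 = 200.83 years; at 2 density bands per year that is 200.83 × 2 ≈ 402 density bands.

402 density bands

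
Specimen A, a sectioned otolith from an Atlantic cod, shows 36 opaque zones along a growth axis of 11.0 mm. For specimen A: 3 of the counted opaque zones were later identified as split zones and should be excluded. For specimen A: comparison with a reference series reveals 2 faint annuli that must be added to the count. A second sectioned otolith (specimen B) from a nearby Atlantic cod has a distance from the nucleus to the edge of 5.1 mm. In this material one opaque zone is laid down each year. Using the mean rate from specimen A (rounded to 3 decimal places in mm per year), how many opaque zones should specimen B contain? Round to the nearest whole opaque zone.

16 opaque zones

Specimen A: correcting the raw count gives 36 − 3 + 2 = 35 true opaque zones.
A: Mean rate = 11.0 mm / 35 years ≈ 0.314 mm/yr.
For B, 5.1 / 0.314 = 16.24 years ≈ 16 opaque zones.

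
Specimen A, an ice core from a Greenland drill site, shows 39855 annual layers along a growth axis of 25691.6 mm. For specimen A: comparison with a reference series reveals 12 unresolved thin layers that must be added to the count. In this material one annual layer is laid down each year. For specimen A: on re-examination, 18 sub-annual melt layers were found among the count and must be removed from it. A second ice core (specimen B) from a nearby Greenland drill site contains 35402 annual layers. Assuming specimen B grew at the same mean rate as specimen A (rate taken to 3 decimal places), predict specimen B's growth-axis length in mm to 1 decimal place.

Specimen A: adjusted count: 39855 − 18 + 12 = 39849 annual layers.
A: Extension rate ≈ 25691.6 / 39849 = 0.645 mm per year.
For B, 0.645 mm/year × 35402 years = 22834.3 mm.

22834.3 mm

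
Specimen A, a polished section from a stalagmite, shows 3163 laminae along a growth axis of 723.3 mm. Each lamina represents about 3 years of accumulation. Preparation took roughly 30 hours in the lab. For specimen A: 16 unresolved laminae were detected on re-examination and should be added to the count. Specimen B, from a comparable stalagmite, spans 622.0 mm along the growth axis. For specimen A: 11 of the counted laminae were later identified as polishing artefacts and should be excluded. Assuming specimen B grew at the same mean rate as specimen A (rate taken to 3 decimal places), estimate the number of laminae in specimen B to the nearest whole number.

2728 laminae

Specimen A: true lamina count = 3163 − 11 + 16 = 3168.
Specimen A: 3168 laminae at 3 years each span 3168 × 3 = 9504 years.
A: 723.3 mm over 9504 years gives 723.3 / 9504 ≈ 0.076 mm/yr.
For B, 622.0 / 0.076 = 8184.21 years; at 3 years per lamina that is 8184.21 / 3 ≈ 2728 laminae.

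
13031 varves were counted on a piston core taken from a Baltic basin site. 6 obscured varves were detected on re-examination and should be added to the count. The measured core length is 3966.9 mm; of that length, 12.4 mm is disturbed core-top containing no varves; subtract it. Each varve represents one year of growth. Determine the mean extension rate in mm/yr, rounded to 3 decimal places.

0.303 mm/yr

Correcting the raw count gives 13031 + 6 = 13037 true varves.
Net length = 3966.9 − 12.4 = 3954.5 mm.
Mean rate = 3954.5 mm / 13037 years ≈ 0.303 mm/yr.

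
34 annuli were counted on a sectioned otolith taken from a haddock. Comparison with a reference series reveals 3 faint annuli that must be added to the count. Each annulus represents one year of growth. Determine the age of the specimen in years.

37 years

Adjusted count: 34 + 3 = 37 annuli.
One annulus per year makes the duration 37 years.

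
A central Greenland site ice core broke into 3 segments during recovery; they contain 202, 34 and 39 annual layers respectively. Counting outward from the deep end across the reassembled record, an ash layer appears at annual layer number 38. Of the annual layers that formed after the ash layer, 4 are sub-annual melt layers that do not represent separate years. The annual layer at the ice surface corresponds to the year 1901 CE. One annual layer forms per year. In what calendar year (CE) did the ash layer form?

Total annual layers = 202 + 34 + 39 = 275.
Between annual layer 38 and the ice surface there are 275 − 38 = 237 annual layers.
Removing the 4 false annual layers leaves 237 − 4 = 233 true annual layers beyond the ash layer.
The annual layer at the ice surface is 1901 CE, so the ash layer dates to 1901 − 233 = 1668 CE.

1668 CE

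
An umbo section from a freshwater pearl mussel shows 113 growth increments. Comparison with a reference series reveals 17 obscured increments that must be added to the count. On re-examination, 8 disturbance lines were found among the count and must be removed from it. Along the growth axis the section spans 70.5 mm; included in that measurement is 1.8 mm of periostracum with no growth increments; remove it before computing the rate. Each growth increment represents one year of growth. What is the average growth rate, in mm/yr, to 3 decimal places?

0.563 mm/yr

True growth increment count = 113 − 8 + 17 = 122.
Removing the 1.8 mm offcut leaves 70.5 − 1.8 = 68.7 mm.
Extension rate ≈ 68.7 / 122 = 0.563 mm/yr.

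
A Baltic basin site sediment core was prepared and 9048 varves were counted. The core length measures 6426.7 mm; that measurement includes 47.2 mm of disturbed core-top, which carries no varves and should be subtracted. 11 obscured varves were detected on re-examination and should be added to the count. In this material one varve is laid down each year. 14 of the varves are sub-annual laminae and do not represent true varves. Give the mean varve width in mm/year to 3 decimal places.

0.705 mm/year

After corrections the count is 9048 − 14 + 11 = 9045 varves.
Net length = 6426.7 − 47.2 = 6379.5 mm.
Mean rate = 6379.5 mm / 9045 years ≈ 0.705 mm/year.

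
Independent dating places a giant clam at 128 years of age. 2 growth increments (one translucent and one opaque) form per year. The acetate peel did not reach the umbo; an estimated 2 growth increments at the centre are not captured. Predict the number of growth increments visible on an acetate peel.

254 growth increments

With 2 growth increments per year, 128 years would produce 128 × 2 = 256 growth increments.
256 − 2 missed = 254 growth increments expected in the prepared section.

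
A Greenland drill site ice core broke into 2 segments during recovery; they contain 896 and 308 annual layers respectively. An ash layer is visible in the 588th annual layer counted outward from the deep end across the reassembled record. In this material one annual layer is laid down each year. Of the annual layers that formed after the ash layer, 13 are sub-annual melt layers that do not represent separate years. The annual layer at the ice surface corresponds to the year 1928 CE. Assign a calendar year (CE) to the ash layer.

Total annual layers = 896 + 308 = 1204.
1204 − 588 = 616 annual layers lie beyond the ash layer toward the ice surface.
616 − 13 false = 603 true annual layers after the ash layer.
The annual layer at the ice surface is 1928 CE, so the ash layer dates to 1928 − 603 = 1325 CE.

1325 CE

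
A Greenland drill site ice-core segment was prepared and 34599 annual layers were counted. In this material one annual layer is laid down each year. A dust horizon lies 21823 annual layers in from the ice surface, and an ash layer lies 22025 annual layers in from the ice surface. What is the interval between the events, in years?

202 yr

Separation: 22025 − 21823 = 202 annual layers.
At one annual layer per year, 202 years elapsed between them.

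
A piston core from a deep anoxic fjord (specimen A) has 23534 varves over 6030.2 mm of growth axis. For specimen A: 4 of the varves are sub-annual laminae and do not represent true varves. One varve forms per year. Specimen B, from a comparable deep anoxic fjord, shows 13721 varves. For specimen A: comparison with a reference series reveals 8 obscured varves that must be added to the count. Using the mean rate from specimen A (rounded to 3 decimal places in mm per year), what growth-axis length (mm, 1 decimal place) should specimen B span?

Specimen A: after corrections the count is 23534 − 4 + 8 = 23538 varves.
A: Extension rate ≈ 6030.2 / 23538 = 0.256 mm/yr.
Length of B = 0.256 × 13721 = 3512.6 mm.

3512.6 mm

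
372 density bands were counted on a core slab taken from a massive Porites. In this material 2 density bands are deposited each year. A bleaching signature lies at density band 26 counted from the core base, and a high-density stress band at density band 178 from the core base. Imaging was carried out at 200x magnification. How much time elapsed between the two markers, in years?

Separation: 178 − 26 = 152 density bands.
152 density bands at 2 per year is 152 / 2 = 76 years.

76 years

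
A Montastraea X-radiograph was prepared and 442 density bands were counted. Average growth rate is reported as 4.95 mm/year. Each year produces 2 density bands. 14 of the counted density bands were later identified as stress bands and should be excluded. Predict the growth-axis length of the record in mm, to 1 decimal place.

1059.3 mm

Correcting the raw count gives 442 − 14 = 428 true density bands.
Dividing by 2 density bands per year: 428 / 2 = 214 years.
Predicted length = 4.95 mm/year × 214 years = 1059.3 mm.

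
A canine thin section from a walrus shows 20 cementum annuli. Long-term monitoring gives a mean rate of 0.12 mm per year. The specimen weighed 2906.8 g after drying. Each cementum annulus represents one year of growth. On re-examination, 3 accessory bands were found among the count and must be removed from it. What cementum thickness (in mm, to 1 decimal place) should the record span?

2.0 mm

After corrections the count is 20 − 3 = 17 cementum annuli.
Length ≈ 0.12 × 17 = 2.0 mm.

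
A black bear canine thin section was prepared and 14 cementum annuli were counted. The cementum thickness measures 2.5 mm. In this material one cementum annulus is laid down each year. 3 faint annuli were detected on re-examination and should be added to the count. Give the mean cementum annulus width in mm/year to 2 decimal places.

After corrections the count is 14 + 3 = 17 cementum annuli.
Mean rate = 2.5 mm / 17 years ≈ 0.15 mm/year.

0.15 mm/year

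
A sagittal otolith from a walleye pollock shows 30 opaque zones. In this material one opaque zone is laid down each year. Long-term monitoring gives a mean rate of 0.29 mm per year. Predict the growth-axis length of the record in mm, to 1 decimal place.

30 years of growth are recorded.
Length ≈ 0.29 × 30 = 8.7 mm.

8.7 mm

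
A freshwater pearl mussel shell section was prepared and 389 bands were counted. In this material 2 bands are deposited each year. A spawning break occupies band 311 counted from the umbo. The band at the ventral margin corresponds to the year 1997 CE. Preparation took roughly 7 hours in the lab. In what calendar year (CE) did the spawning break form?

1958 CE

Between band 311 and the ventral margin there are 389 − 311 = 78 bands.
78 bands at 2 per year is 78 / 2 = 39 years.
The band at the ventral margin is 1997 CE, so the spawning break dates to 1997 − 39 = 1958 CE.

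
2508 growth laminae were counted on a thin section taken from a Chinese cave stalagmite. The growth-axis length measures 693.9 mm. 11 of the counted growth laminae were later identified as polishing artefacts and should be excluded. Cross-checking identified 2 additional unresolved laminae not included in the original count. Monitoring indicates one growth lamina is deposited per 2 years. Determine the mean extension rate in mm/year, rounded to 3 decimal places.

0.139 mm/year

True growth lamina count = 2508 − 11 + 2 = 2499.
2499 growth laminae at 2 years each span 2499 × 2 = 4998 years.
693.9 mm over 4998 years gives 693.9 / 4998 ≈ 0.139 mm/year.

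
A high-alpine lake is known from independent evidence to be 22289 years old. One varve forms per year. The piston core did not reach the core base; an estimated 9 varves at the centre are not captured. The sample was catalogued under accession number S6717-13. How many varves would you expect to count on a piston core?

22280 varves

One varve per year gives 22289 varves over 22289 years.
Subtracting the 9 varves not captured gives 22289 − 9 = 22280 varves in the record.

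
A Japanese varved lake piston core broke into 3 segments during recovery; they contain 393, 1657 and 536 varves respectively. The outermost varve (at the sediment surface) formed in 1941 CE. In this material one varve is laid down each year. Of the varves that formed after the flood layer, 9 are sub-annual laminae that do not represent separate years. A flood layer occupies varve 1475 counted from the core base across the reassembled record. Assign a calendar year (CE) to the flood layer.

839 CE

Total varves = 393 + 1657 + 536 = 2586.
2586 − 1475 = 1111 varves lie beyond the flood layer toward the sediment surface.
Removing the 9 false varves leaves 1111 − 9 = 1102 true varves beyond the flood layer.
Counting back 1102 years from 1941 CE places the flood layer in 1941 − 1102 = 839 CE.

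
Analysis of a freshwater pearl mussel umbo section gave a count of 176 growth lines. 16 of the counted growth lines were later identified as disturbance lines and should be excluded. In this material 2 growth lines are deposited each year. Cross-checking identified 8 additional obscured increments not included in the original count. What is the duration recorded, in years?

84 yr

Correcting the raw count gives 176 − 16 + 8 = 168 true growth lines.
With 2 growth lines per year, 168 / 2 = 84 years.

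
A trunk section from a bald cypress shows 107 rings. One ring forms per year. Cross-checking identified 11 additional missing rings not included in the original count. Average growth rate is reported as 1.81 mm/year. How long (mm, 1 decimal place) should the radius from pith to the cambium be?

213.6 mm

True ring count = 107 + 11 = 118.
Predicted length = 1.81 mm/year × 118 years = 213.6 mm.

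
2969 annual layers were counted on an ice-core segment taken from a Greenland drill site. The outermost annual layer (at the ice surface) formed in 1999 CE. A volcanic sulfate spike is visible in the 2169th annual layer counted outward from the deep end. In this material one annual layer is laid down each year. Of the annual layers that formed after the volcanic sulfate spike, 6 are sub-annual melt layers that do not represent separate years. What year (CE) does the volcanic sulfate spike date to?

1205 CE

Between annual layer 2169 and the ice surface there are 2969 − 2169 = 800 annual layers.
800 − 6 false = 794 true annual layers after the volcanic sulfate spike.
The annual layer at the ice surface is 1999 CE, so the volcanic sulfate spike dates to 1999 − 794 = 1205 CE.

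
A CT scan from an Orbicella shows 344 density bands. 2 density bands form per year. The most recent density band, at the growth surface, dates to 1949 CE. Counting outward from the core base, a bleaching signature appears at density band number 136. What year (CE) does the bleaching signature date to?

The bleaching signature sits at density band 136 from the core base, so 344 − 136 = 208 density bands formed after it.
With 2 density bands per year, 208 / 2 = 104 years.
Counting back 104 years from 1949 CE places the bleaching signature in 1949 − 104 = 1845 CE.

1845 CE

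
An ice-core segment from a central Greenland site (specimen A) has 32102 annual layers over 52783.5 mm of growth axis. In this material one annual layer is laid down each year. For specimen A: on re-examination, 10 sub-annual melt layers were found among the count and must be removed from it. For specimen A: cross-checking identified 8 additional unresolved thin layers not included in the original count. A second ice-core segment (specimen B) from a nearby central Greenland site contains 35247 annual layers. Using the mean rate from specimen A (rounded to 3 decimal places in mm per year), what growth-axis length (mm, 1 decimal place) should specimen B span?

Specimen A: adjusted count: 32102 − 10 + 8 = 32100 annual layers.
A: 52783.5 mm over 32100 years gives 52783.5 / 32100 ≈ 1.644 mm per year.
Length of B = 1.644 × 35247 = 57946.1 mm.

57946.1 mm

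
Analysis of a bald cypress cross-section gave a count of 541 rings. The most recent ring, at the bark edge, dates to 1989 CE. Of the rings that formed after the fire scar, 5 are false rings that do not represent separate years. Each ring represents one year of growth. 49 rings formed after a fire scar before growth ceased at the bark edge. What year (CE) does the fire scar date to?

There are 49 rings younger than the fire scar.
Removing the 5 false rings leaves 49 − 5 = 44 true rings beyond the fire scar.
Counting back 44 years from 1989 CE places the fire scar in 1989 − 44 = 1945 CE.

1945 CE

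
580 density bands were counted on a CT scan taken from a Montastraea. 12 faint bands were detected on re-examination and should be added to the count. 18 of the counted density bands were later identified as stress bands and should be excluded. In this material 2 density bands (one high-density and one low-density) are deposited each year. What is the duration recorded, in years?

287 years

Correcting the raw count gives 580 − 18 + 12 = 574 true density bands.
With 2 density bands per year, 574 / 2 = 287 years.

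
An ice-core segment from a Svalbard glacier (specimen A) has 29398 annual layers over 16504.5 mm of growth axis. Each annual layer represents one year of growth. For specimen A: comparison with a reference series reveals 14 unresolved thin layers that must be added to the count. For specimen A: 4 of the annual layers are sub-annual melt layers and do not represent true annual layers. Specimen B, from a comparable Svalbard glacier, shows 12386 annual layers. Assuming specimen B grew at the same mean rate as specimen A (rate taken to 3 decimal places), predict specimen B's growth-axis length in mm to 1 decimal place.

6948.5 mm

Specimen A: adjusted count: 29398 − 4 + 14 = 29408 annual layers.
A: Mean rate = 16504.5 mm / 29408 years ≈ 0.561 mm per year.
For B, 0.561 mm/year × 12386 years = 6948.5 mm.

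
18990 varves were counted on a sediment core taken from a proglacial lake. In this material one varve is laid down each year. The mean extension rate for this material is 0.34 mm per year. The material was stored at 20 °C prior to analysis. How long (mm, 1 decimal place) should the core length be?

6456.6 mm

18990 years of growth are recorded.
Predicted length = 0.34 mm/year × 18990 years = 6456.6 mm.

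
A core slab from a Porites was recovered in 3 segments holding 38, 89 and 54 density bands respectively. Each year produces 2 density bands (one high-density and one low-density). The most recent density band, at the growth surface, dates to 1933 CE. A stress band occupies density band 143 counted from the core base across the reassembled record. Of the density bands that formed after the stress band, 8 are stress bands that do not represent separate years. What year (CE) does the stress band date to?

Total density bands = 38 + 89 + 54 = 181.
Between density band 143 and the growth surface there are 181 − 143 = 38 density bands.
Excluding 8 false density bands: 38 − 8 = 30.
With 2 density bands per year, 30 / 2 = 15 years.
1933 − 15 = 1918 CE.

1918 CE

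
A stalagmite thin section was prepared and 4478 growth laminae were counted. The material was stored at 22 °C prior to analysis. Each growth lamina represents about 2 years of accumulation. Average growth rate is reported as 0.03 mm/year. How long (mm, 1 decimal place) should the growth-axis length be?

Multiplying by 2 years per growth lamina: 4478 × 2 = 8956 years.
Length ≈ 0.03 × 8956 = 268.7 mm.

268.7 mm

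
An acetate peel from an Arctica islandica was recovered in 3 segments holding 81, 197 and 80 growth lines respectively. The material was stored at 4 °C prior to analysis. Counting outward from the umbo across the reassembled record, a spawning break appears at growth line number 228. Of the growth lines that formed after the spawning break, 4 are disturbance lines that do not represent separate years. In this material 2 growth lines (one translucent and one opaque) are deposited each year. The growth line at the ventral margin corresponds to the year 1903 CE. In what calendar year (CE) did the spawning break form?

Total growth lines = 81 + 197 + 80 = 358.
358 − 228 = 130 growth lines lie beyond the spawning break toward the ventral margin.
Excluding 4 false growth lines: 130 − 4 = 126.
With 2 growth lines per year, 126 / 2 = 63 years.
Counting back 63 years from 1903 CE places the spawning break in 1903 − 63 = 1840 CE.

1840 CE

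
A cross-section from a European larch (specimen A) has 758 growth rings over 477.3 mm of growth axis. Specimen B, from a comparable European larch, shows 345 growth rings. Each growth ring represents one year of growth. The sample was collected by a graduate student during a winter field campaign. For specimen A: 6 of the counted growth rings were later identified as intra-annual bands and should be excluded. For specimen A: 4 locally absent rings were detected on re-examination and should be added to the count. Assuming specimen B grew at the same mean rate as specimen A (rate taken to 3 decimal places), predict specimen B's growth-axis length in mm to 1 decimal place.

217.7 mm

Specimen A: correcting the raw count gives 758 − 6 + 4 = 756 true growth rings.
A: 477.3 mm over 756 years gives 477.3 / 756 ≈ 0.631 mm/yr.
Length of B = 0.631 × 345 = 217.7 mm.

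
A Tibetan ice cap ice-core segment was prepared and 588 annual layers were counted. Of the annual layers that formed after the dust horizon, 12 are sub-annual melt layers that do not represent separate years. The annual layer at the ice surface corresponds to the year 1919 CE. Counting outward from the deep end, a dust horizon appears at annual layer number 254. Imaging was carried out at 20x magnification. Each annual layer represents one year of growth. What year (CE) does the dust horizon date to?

Between annual layer 254 and the ice surface there are 588 − 254 = 334 annual layers.
334 − 12 false = 322 true annual layers after the dust horizon.
Counting back 322 years from 1919 CE places the dust horizon in 1919 − 322 = 1597 CE.

1597 CE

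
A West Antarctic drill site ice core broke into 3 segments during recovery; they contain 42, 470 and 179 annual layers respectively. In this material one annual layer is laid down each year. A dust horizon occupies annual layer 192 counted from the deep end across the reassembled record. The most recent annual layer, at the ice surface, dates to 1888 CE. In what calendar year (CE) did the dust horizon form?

Total annual layers = 42 + 470 + 179 = 691.
691 − 192 = 499 annual layers lie beyond the dust horizon toward the ice surface.
The annual layer at the ice surface is 1888 CE, so the dust horizon dates to 1888 − 499 = 1389 CE.

1389 CE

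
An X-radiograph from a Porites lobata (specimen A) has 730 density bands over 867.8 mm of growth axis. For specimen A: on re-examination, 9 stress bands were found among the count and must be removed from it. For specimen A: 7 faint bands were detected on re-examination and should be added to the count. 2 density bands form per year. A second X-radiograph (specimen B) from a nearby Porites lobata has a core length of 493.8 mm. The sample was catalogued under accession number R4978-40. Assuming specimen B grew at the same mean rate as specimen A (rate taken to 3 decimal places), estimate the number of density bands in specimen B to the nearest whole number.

Specimen A: after corrections the count is 730 − 9 + 7 = 728 density bands.
Specimen A: with 2 density bands per year, 728 / 2 = 364 years.
A: Extension rate ≈ 867.8 / 364 = 2.384 mm/yr.
B spans 493.8 / 2.384 = 207.13 years; at 2 density bands per year that is 207.13 × 2 ≈ 414 density bands.

414 density bands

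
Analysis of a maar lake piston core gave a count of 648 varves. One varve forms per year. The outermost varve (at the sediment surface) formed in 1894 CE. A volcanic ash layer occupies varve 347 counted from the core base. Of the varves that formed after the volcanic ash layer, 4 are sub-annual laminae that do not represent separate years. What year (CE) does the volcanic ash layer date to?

The volcanic ash layer sits at varve 347 from the core base, so 648 − 347 = 301 varves formed after it.
Excluding 4 false varves: 301 − 4 = 297.
1894 − 297 = 1597 CE.

1597 CE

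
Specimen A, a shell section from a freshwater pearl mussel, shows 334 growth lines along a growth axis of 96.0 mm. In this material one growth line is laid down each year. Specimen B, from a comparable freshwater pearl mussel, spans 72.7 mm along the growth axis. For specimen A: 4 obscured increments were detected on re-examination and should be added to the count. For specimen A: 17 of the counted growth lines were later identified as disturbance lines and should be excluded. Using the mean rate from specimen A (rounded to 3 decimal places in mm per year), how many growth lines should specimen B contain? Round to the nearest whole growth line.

Specimen A: true growth line count = 334 − 17 + 4 = 321.
A: Extension rate ≈ 96.0 / 321 = 0.299 mm/yr.
Specimen B: 72.7 mm / 0.299 mm per year = 243.14 years ≈ 243 growth lines.

243 growth lines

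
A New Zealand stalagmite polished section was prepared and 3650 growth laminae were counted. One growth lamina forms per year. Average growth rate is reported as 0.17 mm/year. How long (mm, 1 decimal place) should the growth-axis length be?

3650 years of growth are recorded.
Length ≈ 0.17 × 3650 = 620.5 mm.

620.5 mm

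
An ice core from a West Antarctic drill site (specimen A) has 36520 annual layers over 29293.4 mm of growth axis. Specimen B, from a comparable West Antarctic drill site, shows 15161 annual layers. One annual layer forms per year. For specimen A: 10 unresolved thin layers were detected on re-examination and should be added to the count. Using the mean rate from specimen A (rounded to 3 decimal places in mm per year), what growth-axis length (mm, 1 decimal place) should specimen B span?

Specimen A: adjusted count: 36520 + 10 = 36530 annual layers.
A: Mean rate = 29293.4 mm / 36530 years ≈ 0.802 mm/year.
Length of B = 0.802 × 15161 = 12159.1 mm.

12159.1 mm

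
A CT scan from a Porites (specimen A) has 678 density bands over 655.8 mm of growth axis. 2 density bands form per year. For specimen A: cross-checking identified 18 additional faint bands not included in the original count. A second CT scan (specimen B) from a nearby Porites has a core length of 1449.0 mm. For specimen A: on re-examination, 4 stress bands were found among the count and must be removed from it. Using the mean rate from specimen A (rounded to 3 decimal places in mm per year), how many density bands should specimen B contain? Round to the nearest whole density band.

1529 density bands

Specimen A: after corrections the count is 678 − 4 + 18 = 692 density bands.
Specimen A: dividing by 2 density bands per year: 692 / 2 = 346 years.
A: 655.8 mm over 346 years gives 655.8 / 346 ≈ 1.895 mm per year.
For B, 1449.0 / 1.895 = 764.64 years; at 2 density bands per year that is 764.64 × 2 ≈ 1529 density bands.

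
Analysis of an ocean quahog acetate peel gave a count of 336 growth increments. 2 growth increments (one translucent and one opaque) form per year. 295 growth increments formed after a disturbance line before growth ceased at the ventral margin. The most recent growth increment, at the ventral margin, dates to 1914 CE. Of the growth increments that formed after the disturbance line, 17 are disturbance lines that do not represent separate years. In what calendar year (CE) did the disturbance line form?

1775 CE

295 growth increments formed after the disturbance line.
Excluding 17 false growth increments: 295 − 17 = 278.
Dividing by 2 growth increments per year: 278 / 2 = 139 years.
1914 − 139 = 1775 CE.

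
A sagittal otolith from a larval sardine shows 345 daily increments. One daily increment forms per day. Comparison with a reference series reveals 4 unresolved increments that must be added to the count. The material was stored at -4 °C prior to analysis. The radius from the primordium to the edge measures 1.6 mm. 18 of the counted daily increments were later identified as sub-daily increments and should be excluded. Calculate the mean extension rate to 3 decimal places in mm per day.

0.005 mm per day

After corrections the count is 345 − 18 + 4 = 331 daily increments.
Mean rate = 1.6 mm / 331 days ≈ 0.005 mm per day.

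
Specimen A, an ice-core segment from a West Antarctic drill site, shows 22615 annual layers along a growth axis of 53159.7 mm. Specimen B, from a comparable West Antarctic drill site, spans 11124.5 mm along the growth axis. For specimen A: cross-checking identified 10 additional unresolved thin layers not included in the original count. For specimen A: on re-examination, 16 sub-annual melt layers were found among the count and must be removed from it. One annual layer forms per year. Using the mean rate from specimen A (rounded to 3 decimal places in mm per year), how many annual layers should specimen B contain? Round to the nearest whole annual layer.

4732 annual layers

Specimen A: adjusted count: 22615 − 16 + 10 = 22609 annual layers.
A: Extension rate ≈ 53159.7 / 22609 = 2.351 mm/yr.
B spans 11124.5 / 2.351 = 4731.82 years ≈ 4732 annual layers.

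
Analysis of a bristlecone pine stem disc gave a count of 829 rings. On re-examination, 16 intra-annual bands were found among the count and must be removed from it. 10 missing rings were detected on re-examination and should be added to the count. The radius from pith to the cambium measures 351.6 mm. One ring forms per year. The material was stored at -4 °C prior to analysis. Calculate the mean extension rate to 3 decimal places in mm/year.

0.427 mm/year

True ring count = 829 − 16 + 10 = 823.
351.6 mm over 823 years gives 351.6 / 823 ≈ 0.427 mm/year.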